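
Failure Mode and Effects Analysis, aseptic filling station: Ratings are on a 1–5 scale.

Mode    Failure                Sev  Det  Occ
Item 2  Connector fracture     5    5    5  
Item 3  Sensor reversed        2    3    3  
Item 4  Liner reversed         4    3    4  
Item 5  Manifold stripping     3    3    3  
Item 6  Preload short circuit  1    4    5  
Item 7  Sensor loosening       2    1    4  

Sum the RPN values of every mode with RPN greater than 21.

RPN = Severity × Occurrence × Detection:
  Item 2: 5 × 5 × 5 = 125
  Item 3: 2 × 3 × 3 = 18
  Item 4: 4 × 4 × 3 = 48
  Item 5: 3 × 3 × 3 = 27
  Item 6: 1 × 5 × 4 = 20
  Item 7: 2 × 4 × 1 = 8
RPN > 21: Item 2 (125), Item 4 (48), Item 5 (27).
Sum: 125 + 48 + 27 = 200.

200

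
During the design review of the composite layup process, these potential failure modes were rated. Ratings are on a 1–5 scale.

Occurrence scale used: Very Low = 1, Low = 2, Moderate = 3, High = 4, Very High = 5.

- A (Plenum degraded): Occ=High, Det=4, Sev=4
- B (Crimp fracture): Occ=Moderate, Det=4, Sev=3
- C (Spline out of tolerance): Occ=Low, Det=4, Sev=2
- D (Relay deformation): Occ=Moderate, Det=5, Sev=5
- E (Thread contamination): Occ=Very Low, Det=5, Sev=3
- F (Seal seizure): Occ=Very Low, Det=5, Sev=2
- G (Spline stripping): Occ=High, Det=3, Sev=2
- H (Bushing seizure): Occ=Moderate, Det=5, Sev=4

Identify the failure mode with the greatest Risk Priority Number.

D

RPN = Severity × Occurrence × Detection:
  A: 4 × 4 × 4 = 64
  B: 3 × 3 × 4 = 36
  C: 2 × 2 × 4 = 16
  D: 5 × 3 × 5 = 75
  E: 3 × 1 × 5 = 15
  F: 2 × 1 × 5 = 10
  G: 2 × 4 × 3 = 24
  H: 4 × 3 × 5 = 60
Highest RPN is 75 → D.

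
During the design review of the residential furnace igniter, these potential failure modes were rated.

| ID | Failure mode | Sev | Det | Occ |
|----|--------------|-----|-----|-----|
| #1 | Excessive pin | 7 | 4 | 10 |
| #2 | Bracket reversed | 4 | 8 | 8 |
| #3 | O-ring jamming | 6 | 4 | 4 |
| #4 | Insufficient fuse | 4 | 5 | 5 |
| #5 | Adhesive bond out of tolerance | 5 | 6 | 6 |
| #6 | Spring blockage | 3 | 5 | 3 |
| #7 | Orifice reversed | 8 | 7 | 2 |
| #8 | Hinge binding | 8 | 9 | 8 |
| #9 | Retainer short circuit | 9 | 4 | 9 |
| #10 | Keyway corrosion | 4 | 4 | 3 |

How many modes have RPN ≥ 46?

RPN = Severity × Occurrence × Detection:
  #1: 7 × 10 × 4 = 280
  #2: 4 × 8 × 8 = 256
  #3: 6 × 4 × 4 = 96
  #4: 4 × 5 × 5 = 100
  #5: 5 × 6 × 6 = 180
  #6: 3 × 3 × 5 = 45
  #7: 8 × 2 × 7 = 112
  #8: 8 × 8 × 9 = 576
  #9: 9 × 9 × 4 = 324
  #10: 4 × 3 × 4 = 48
Modes with RPN ≥ 46: #1 (280), #2 (256), #3 (96), #4 (100), #5 (180), #7 (112), #8 (576), #9 (324), #10 (48) → 9.

9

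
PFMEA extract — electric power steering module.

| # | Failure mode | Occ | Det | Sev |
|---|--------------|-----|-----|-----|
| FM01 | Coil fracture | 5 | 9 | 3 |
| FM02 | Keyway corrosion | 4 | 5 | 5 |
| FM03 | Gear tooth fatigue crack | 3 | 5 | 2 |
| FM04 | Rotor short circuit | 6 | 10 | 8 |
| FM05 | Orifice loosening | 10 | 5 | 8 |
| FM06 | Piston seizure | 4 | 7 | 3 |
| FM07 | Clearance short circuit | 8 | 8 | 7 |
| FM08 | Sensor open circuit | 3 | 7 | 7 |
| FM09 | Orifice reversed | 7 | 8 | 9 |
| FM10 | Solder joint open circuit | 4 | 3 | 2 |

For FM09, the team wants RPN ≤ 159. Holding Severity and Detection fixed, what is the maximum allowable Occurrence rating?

FM09: S=9, O=7, D=8 → current RPN = 504.
Fixed product = 72. Need 72 × O ≤ 159, so O ≤ 159/72 = 2.21.
Maximum integer Occurrence rating = 2 (gives RPN 144; O=3 would give 216 > 159).

2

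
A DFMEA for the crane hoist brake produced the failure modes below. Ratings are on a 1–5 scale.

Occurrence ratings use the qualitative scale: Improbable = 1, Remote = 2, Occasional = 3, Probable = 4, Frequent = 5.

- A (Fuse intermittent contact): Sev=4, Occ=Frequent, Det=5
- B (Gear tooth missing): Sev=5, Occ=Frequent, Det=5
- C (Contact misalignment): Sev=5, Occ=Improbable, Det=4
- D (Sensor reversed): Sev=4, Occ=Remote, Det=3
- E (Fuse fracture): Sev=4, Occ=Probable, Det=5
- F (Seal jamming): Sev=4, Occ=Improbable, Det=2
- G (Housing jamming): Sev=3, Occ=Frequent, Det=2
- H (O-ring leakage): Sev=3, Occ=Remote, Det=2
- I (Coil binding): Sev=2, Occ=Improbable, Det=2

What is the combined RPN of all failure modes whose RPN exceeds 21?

359

RPN = Severity × Occurrence × Detection:
  A: 4 × 5 × 5 = 100
  B: 5 × 5 × 5 = 125
  C: 5 × 1 × 4 = 20
  D: 4 × 2 × 3 = 24
  E: 4 × 4 × 5 = 80
  F: 4 × 1 × 2 = 8
  G: 3 × 5 × 2 = 30
  H: 3 × 2 × 2 = 12
  I: 2 × 1 × 2 = 4
RPN > 21: A (100), B (125), D (24), E (80), G (30).
Sum: 100 + 125 + 24 + 80 + 30 = 359.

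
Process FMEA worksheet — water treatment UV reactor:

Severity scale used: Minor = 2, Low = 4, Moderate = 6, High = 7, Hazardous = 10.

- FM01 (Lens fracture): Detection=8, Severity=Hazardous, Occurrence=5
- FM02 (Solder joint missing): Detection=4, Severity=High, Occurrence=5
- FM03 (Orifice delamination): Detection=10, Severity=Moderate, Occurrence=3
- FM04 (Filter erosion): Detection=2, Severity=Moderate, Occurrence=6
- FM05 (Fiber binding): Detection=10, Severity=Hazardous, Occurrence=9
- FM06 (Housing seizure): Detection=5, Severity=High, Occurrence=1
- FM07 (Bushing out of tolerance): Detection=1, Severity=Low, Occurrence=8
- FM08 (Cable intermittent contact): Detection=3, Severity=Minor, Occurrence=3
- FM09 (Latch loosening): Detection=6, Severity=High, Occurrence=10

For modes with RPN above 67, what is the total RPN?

2112

RPN = Severity × Occurrence × Detection:
  FM01: 10 × 5 × 8 = 400
  FM02: 7 × 5 × 4 = 140
  FM03: 6 × 3 × 10 = 180
  FM04: 6 × 6 × 2 = 72
  FM05: 10 × 9 × 10 = 900
  FM06: 7 × 1 × 5 = 35
  FM07: 4 × 8 × 1 = 32
  FM08: 2 × 3 × 3 = 18
  FM09: 7 × 10 × 6 = 420
RPN > 67: FM01 (400), FM02 (140), FM03 (180), FM04 (72), FM05 (900), FM09 (420).
Sum: 400 + 140 + 180 + 72 + 900 + 420 = 2112.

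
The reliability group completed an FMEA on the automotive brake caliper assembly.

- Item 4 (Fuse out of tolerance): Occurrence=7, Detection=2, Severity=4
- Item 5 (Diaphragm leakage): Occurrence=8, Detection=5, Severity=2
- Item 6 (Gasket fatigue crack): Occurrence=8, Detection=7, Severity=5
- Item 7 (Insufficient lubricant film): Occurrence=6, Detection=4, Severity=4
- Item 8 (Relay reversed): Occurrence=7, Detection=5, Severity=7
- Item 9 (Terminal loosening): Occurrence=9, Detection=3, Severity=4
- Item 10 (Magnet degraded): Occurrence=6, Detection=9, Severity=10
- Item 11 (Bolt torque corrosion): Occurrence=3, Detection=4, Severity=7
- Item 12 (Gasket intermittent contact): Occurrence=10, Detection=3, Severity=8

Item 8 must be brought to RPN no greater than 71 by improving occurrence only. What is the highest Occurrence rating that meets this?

Item 8: S=7, O=7, D=5 → current RPN = 245.
Fixed product = 35. Need 35 × O ≤ 71, so O ≤ 71/35 = 2.03.
Maximum integer Occurrence rating = 2 (gives RPN 70; O=3 would give 105 > 71).

2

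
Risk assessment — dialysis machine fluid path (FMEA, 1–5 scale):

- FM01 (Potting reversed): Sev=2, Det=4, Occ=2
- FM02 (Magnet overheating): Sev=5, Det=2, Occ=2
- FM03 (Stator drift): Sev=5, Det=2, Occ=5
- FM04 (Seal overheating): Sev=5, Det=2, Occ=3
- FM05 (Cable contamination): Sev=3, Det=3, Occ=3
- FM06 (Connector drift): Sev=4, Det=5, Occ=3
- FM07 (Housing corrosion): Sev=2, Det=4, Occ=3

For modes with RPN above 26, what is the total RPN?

167

RPN = Severity × Occurrence × Detection:
  FM01: 2 × 2 × 4 = 16
  FM02: 5 × 2 × 2 = 20
  FM03: 5 × 5 × 2 = 50
  FM04: 5 × 3 × 2 = 30
  FM05: 3 × 3 × 3 = 27
  FM06: 4 × 3 × 5 = 60
  FM07: 2 × 3 × 4 = 24
RPN > 26: FM03 (50), FM04 (30), FM05 (27), FM06 (60).
Sum: 50 + 30 + 27 + 60 = 167.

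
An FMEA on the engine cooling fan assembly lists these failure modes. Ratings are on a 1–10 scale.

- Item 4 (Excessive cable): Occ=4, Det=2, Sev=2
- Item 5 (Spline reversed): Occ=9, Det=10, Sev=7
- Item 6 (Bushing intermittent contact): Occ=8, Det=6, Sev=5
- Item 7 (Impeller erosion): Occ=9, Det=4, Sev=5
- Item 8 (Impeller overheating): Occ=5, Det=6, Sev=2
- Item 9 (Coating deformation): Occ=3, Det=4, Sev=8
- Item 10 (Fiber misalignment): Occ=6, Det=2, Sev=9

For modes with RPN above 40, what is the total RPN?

1314

RPN = Severity × Occurrence × Detection:
  Item 4: 2 × 4 × 2 = 16
  Item 5: 7 × 9 × 10 = 630
  Item 6: 5 × 8 × 6 = 240
  Item 7: 5 × 9 × 4 = 180
  Item 8: 2 × 5 × 6 = 60
  Item 9: 8 × 3 × 4 = 96
  Item 10: 9 × 6 × 2 = 108
RPN > 40: Item 5 (630), Item 6 (240), Item 7 (180), Item 8 (60), Item 9 (96), Item 10 (108).
Sum: 630 + 240 + 180 + 60 + 96 + 108 = 1314.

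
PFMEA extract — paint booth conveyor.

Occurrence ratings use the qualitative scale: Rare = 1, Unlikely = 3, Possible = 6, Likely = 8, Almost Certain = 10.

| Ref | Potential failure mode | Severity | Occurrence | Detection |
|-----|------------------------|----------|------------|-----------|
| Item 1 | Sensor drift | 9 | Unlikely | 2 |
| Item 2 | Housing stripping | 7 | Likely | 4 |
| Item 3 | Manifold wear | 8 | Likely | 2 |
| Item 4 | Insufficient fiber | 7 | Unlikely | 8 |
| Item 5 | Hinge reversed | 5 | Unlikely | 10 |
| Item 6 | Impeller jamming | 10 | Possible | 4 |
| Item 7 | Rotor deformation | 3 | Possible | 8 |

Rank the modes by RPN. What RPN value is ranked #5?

144

RPN = Severity × Occurrence × Detection:
  Item 1: 9 × 3 × 2 = 54
  Item 2: 7 × 8 × 4 = 224
  Item 3: 8 × 8 × 2 = 128
  Item 4: 7 × 3 × 8 = 168
  Item 5: 5 × 3 × 10 = 150
  Item 6: 10 × 6 × 4 = 240
  Item 7: 3 × 6 × 8 = 144
Sorted descending: 240, 224, 168, 150, 144, 128, 54.
The fifth-highest RPN is 144 (Item 7).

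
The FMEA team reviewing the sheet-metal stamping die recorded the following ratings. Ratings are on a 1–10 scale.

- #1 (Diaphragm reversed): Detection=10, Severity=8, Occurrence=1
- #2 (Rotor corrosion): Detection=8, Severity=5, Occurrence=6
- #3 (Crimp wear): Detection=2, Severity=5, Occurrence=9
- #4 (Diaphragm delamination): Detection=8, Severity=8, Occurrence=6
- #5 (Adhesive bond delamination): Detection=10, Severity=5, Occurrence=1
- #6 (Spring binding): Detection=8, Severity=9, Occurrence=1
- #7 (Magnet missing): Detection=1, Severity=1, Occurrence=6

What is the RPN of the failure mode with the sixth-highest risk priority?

RPN = Severity × Occurrence × Detection:
  #1: 8 × 1 × 10 = 80
  #2: 5 × 6 × 8 = 240
  #3: 5 × 9 × 2 = 90
  #4: 8 × 6 × 8 = 384
  #5: 5 × 1 × 10 = 50
  #6: 9 × 1 × 8 = 72
  #7: 1 × 6 × 1 = 6
Sorted descending: 384, 240, 90, 80, 72, 50, 6.
The sixth-highest RPN is 50 (#5).

50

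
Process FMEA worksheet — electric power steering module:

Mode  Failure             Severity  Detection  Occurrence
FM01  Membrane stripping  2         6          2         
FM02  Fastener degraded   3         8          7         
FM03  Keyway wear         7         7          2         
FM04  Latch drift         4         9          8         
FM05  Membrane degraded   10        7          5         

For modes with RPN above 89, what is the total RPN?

RPN = Severity × Occurrence × Detection:
  FM01: 2 × 2 × 6 = 24
  FM02: 3 × 7 × 8 = 168
  FM03: 7 × 2 × 7 = 98
  FM04: 4 × 8 × 9 = 288
  FM05: 10 × 5 × 7 = 350
RPN > 89: FM02 (168), FM03 (98), FM04 (288), FM05 (350).
Sum: 168 + 98 + 288 + 350 = 904.

904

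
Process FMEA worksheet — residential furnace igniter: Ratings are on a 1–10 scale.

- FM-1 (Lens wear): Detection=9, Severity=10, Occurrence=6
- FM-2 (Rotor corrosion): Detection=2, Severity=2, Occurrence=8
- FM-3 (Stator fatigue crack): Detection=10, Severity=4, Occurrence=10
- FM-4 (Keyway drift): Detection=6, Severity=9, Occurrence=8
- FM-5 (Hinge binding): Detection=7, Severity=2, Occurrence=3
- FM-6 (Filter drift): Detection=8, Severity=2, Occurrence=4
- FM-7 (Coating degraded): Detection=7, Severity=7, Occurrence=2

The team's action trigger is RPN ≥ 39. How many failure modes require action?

RPN = Severity × Occurrence × Detection:
  FM-1: 10 × 6 × 9 = 540
  FM-2: 2 × 8 × 2 = 32
  FM-3: 4 × 10 × 10 = 400
  FM-4: 9 × 8 × 6 = 432
  FM-5: 2 × 3 × 7 = 42
  FM-6: 2 × 4 × 8 = 64
  FM-7: 7 × 2 × 7 = 98
Modes with RPN ≥ 39: FM-1 (540), FM-3 (400), FM-4 (432), FM-5 (42), FM-6 (64), FM-7 (98) → 6.

6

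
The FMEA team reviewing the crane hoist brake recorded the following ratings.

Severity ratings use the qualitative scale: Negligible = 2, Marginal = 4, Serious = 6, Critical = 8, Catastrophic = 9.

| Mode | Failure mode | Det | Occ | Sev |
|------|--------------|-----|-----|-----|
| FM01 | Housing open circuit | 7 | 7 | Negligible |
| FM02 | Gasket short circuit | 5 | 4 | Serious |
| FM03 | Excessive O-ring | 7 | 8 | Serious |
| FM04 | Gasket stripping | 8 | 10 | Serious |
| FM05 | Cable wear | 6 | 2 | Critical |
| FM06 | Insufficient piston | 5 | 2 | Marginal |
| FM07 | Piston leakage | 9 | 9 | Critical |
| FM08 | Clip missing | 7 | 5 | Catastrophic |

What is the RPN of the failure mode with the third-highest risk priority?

RPN = Severity × Occurrence × Detection:
  FM01: 2 × 7 × 7 = 98
  FM02: 6 × 4 × 5 = 120
  FM03: 6 × 8 × 7 = 336
  FM04: 6 × 10 × 8 = 480
  FM05: 8 × 2 × 6 = 96
  FM06: 4 × 2 × 5 = 40
  FM07: 8 × 9 × 9 = 648
  FM08: 9 × 5 × 7 = 315
Sorted descending: 648, 480, 336, 315, 120, 98, 96, 40.
The third-highest RPN is 336 (FM03).

336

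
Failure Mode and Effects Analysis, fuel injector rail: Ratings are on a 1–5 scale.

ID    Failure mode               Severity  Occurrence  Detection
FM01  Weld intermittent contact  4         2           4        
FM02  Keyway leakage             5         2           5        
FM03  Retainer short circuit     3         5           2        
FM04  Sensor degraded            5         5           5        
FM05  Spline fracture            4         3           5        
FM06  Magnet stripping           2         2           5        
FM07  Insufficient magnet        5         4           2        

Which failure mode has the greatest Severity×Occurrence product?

FM04

Criticality = Severity × Occurrence:
  FM01: 4 × 2 = 8
  FM02: 5 × 2 = 10
  FM03: 3 × 5 = 15
  FM04: 5 × 5 = 25
  FM05: 4 × 3 = 12
  FM06: 2 × 2 = 4
  FM07: 5 × 4 = 20
Highest criticality is 25 → FM04.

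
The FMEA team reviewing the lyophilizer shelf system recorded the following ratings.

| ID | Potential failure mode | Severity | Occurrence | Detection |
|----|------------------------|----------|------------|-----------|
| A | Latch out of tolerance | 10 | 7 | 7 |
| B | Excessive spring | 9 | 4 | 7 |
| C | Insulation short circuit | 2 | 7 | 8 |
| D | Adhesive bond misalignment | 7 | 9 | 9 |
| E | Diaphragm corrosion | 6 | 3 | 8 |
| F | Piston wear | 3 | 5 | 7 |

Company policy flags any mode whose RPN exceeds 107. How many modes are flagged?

RPN = Severity × Occurrence × Detection:
  A: 10 × 7 × 7 = 490
  B: 9 × 4 × 7 = 252
  C: 2 × 7 × 8 = 112
  D: 7 × 9 × 9 = 567
  E: 6 × 3 × 8 = 144
  F: 3 × 5 × 7 = 105
Modes with RPN > 107: A (490), B (252), C (112), D (567), E (144) → 5.

5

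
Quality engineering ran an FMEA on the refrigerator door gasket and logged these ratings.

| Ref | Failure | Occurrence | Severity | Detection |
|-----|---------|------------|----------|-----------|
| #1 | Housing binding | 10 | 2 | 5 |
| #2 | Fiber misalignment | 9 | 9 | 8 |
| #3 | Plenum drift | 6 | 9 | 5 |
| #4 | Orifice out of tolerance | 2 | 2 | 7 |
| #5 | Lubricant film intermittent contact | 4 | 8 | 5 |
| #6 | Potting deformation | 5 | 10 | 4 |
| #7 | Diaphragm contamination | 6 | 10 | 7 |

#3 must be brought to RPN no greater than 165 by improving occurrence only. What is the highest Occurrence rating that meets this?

3

#3: S=9, O=6, D=5 → current RPN = 270.
Fixed product = 45. Need 45 × O ≤ 165, so O ≤ 165/45 = 3.67.
Maximum integer Occurrence rating = 3 (gives RPN 135; O=4 would give 180 > 165).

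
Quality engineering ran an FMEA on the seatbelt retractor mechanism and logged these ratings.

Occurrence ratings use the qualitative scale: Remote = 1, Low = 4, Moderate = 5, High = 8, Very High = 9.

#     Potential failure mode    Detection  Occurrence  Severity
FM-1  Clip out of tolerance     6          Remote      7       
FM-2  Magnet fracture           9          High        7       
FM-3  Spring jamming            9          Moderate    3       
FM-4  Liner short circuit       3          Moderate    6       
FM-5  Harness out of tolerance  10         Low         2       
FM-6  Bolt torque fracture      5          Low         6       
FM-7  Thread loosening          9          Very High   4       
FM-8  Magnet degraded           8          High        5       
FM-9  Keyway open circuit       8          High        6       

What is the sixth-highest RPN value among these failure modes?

120

RPN = Severity × Occurrence × Detection:
  FM-1: 7 × 1 × 6 = 42
  FM-2: 7 × 8 × 9 = 504
  FM-3: 3 × 5 × 9 = 135
  FM-4: 6 × 5 × 3 = 90
  FM-5: 2 × 4 × 10 = 80
  FM-6: 6 × 4 × 5 = 120
  FM-7: 4 × 9 × 9 = 324
  FM-8: 5 × 8 × 8 = 320
  FM-9: 6 × 8 × 8 = 384
Sorted descending: 504, 384, 324, 320, 135, 120, 90, 80, 42.
The sixth-highest RPN is 120 (FM-6).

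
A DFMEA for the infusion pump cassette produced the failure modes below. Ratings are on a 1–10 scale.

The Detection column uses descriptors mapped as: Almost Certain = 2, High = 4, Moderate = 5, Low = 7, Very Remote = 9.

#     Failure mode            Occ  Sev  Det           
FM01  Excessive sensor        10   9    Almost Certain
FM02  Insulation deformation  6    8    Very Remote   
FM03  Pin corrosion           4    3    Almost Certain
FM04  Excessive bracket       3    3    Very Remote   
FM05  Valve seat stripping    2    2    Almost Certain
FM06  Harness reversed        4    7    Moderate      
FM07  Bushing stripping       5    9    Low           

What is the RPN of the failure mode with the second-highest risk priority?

315

RPN = Severity × Occurrence × Detection:
  FM01: 9 × 10 × 2 = 180
  FM02: 8 × 6 × 9 = 432
  FM03: 3 × 4 × 2 = 24
  FM04: 3 × 3 × 9 = 81
  FM05: 2 × 2 × 2 = 8
  FM06: 7 × 4 × 5 = 140
  FM07: 9 × 5 × 7 = 315
Sorted descending: 432, 315, 180, 140, 81, 24, 8.
The second-highest RPN is 315 (FM07).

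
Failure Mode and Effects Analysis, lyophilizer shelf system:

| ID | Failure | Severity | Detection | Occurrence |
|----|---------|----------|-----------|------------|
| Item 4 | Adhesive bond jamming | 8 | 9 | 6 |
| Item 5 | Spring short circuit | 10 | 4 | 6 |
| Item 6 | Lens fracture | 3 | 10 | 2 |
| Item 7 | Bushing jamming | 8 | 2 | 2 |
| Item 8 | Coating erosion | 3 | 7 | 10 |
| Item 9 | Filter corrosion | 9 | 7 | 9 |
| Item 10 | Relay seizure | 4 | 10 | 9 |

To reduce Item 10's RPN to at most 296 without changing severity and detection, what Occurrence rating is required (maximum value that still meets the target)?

7

Item 10: S=4, O=9, D=10 → current RPN = 360.
Fixed product = 40. Need 40 × O ≤ 296, so O ≤ 296/40 = 7.40.
Maximum integer Occurrence rating = 7 (gives RPN 280; O=8 would give 320 > 296).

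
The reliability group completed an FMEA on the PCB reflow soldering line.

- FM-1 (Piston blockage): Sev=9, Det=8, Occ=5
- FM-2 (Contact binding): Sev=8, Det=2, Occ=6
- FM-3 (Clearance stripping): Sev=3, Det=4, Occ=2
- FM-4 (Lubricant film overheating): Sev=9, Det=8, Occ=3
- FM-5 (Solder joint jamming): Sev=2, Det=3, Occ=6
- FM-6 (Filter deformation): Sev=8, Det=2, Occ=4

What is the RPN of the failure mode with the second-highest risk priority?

216

RPN = Severity × Occurrence × Detection:
  FM-1: 9 × 5 × 8 = 360
  FM-2: 8 × 6 × 2 = 96
  FM-3: 3 × 2 × 4 = 24
  FM-4: 9 × 3 × 8 = 216
  FM-5: 2 × 6 × 3 = 36
  FM-6: 8 × 4 × 2 = 64
Sorted descending: 360, 216, 96, 64, 36, 24.
The second-highest RPN is 216 (FM-4).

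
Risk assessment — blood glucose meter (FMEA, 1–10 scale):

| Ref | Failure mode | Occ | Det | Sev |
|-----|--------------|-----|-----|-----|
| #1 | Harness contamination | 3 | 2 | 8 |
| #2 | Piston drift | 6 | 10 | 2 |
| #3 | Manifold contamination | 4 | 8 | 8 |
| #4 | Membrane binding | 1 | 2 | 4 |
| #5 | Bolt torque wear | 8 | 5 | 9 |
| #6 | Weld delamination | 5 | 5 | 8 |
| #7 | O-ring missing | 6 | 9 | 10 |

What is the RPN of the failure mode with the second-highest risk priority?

RPN = Severity × Occurrence × Detection:
  #1: 8 × 3 × 2 = 48
  #2: 2 × 6 × 10 = 120
  #3: 8 × 4 × 8 = 256
  #4: 4 × 1 × 2 = 8
  #5: 9 × 8 × 5 = 360
  #6: 8 × 5 × 5 = 200
  #7: 10 × 6 × 9 = 540
Sorted descending: 540, 360, 256, 200, 120, 48, 8.
The second-highest RPN is 360 (#5).

360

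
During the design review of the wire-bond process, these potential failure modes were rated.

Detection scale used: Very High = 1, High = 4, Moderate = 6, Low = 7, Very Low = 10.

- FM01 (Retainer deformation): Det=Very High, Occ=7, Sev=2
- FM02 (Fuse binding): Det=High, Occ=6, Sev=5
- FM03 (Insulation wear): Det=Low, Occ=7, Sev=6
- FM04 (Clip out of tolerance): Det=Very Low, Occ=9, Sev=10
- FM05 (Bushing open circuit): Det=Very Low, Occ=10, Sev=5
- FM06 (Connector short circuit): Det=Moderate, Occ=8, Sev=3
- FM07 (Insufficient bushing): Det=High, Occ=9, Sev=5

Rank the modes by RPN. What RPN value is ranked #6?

RPN = Severity × Occurrence × Detection:
  FM01: 2 × 7 × 1 = 14
  FM02: 5 × 6 × 4 = 120
  FM03: 6 × 7 × 7 = 294
  FM04: 10 × 9 × 10 = 900
  FM05: 5 × 10 × 10 = 500
  FM06: 3 × 8 × 6 = 144
  FM07: 5 × 9 × 4 = 180
Sorted descending: 900, 500, 294, 180, 144, 120, 14.
The sixth-highest RPN is 120 (FM02).

120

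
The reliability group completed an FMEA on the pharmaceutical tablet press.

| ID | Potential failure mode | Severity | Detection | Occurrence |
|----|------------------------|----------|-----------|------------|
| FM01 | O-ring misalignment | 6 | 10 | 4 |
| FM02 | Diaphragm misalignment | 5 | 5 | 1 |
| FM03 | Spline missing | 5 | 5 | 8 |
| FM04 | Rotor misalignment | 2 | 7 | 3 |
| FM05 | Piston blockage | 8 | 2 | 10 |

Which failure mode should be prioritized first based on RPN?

FM01

RPN = Severity × Occurrence × Detection:
  FM01: 6 × 4 × 10 = 240
  FM02: 5 × 1 × 5 = 25
  FM03: 5 × 8 × 5 = 200
  FM04: 2 × 3 × 7 = 42
  FM05: 8 × 10 × 2 = 160
Highest RPN is 240 → FM01.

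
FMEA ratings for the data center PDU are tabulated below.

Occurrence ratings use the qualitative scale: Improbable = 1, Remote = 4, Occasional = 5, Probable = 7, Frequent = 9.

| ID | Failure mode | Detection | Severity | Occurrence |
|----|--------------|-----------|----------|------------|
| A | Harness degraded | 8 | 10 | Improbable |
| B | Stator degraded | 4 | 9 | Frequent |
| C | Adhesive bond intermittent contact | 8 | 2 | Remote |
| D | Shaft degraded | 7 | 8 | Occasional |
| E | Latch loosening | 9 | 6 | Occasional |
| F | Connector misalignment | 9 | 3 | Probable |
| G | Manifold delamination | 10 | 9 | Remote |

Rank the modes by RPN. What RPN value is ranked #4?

RPN = Severity × Occurrence × Detection:
  A: 10 × 1 × 8 = 80
  B: 9 × 9 × 4 = 324
  C: 2 × 4 × 8 = 64
  D: 8 × 5 × 7 = 280
  E: 6 × 5 × 9 = 270
  F: 3 × 7 × 9 = 189
  G: 9 × 4 × 10 = 360
Sorted descending: 360, 324, 280, 270, 189, 80, 64.
The fourth-highest RPN is 270 (E).

270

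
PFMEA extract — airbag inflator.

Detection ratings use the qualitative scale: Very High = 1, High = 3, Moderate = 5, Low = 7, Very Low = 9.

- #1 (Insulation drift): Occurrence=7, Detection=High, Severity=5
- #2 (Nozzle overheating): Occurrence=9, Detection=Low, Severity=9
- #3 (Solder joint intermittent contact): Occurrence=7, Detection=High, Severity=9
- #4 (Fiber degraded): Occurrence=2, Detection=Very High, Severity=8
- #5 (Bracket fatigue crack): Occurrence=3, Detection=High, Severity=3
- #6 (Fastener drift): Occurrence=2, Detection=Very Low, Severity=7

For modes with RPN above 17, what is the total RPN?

RPN = Severity × Occurrence × Detection:
  #1: 5 × 7 × 3 = 105
  #2: 9 × 9 × 7 = 567
  #3: 9 × 7 × 3 = 189
  #4: 8 × 2 × 1 = 16
  #5: 3 × 3 × 3 = 27
  #6: 7 × 2 × 9 = 126
RPN > 17: #1 (105), #2 (567), #3 (189), #5 (27), #6 (126).
Sum: 105 + 567 + 189 + 27 + 126 = 1014.

1014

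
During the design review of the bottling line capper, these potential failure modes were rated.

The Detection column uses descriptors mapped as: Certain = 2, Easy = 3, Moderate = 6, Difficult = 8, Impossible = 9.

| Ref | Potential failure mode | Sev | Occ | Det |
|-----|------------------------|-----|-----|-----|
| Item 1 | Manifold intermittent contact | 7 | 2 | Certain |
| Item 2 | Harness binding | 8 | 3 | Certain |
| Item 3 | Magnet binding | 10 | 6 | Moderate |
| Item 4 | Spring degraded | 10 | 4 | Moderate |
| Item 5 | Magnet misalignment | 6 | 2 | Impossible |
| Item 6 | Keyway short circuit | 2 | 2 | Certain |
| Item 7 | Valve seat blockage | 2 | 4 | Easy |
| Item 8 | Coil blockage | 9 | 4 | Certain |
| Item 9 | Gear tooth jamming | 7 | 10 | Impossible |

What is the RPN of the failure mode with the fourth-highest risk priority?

108

RPN = Severity × Occurrence × Detection:
  Item 1: 7 × 2 × 2 = 28
  Item 2: 8 × 3 × 2 = 48
  Item 3: 10 × 6 × 6 = 360
  Item 4: 10 × 4 × 6 = 240
  Item 5: 6 × 2 × 9 = 108
  Item 6: 2 × 2 × 2 = 8
  Item 7: 2 × 4 × 3 = 24
  Item 8: 9 × 4 × 2 = 72
  Item 9: 7 × 10 × 9 = 630
Sorted descending: 630, 360, 240, 108, 72, 48, 28, 24, 8.
The fourth-highest RPN is 108 (Item 5).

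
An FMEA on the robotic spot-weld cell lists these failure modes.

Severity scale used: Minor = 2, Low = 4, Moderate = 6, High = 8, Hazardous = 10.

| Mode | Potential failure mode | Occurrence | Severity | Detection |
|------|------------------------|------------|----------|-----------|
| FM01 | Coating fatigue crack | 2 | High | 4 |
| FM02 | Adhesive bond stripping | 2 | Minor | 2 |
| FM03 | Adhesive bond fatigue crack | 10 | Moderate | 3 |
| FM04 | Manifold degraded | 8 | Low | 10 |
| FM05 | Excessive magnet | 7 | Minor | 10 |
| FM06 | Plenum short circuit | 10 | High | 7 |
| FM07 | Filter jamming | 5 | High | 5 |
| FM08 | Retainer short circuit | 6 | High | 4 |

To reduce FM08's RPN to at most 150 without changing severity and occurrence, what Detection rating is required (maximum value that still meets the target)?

FM08: S=8, O=6, D=4 → current RPN = 192.
Fixed product = 48. Need 48 × D ≤ 150, so D ≤ 150/48 = 3.12.
Maximum integer Detection rating = 3 (gives RPN 144; D=4 would give 192 > 150).

3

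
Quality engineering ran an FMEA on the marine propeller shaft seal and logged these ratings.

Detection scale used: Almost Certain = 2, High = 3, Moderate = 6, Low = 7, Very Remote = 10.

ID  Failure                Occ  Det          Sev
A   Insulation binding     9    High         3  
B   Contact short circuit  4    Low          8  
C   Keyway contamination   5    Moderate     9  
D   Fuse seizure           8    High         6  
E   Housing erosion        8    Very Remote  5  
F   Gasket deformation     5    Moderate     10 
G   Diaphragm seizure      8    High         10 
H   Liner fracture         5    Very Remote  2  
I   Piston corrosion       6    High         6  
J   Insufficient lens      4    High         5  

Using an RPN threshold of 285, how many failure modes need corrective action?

RPN = Severity × Occurrence × Detection:
  A: 3 × 9 × 3 = 81
  B: 8 × 4 × 7 = 224
  C: 9 × 5 × 6 = 270
  D: 6 × 8 × 3 = 144
  E: 5 × 8 × 10 = 400
  F: 10 × 5 × 6 = 300
  G: 10 × 8 × 3 = 240
  H: 2 × 5 × 10 = 100
  I: 6 × 6 × 3 = 108
  J: 5 × 4 × 3 = 60
Modes with RPN ≥ 285: E (400), F (300) → 2.

2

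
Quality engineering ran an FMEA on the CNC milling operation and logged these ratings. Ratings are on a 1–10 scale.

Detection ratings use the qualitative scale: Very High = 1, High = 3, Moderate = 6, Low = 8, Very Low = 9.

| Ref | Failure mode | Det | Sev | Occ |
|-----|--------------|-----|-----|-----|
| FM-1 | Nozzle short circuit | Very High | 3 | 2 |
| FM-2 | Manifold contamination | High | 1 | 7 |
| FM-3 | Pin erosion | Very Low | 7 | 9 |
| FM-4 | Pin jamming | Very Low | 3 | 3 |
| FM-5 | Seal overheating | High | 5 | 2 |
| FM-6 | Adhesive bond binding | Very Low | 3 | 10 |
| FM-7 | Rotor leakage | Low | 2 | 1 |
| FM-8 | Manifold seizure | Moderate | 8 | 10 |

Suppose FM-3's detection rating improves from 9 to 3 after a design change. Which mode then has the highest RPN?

FM-8

RPN = Severity × Occurrence × Detection:
  FM-1: 3 × 2 × 1 = 6
  FM-2: 1 × 7 × 3 = 21
  FM-3: 7 × 9 × 9 = 567
  FM-4: 3 × 3 × 9 = 81
  FM-5: 5 × 2 × 3 = 30
  FM-6: 3 × 10 × 9 = 270
  FM-7: 2 × 1 × 8 = 16
  FM-8: 8 × 10 × 6 = 480
After action: FM-3 → 7 × 9 × 3 = 189.
Revised RPNs: FM-8=480, FM-6=270, FM-3=189, FM-4=81, FM-5=30, FM-2=21, FM-7=16, FM-1=6.
Highest is now FM-8 (480).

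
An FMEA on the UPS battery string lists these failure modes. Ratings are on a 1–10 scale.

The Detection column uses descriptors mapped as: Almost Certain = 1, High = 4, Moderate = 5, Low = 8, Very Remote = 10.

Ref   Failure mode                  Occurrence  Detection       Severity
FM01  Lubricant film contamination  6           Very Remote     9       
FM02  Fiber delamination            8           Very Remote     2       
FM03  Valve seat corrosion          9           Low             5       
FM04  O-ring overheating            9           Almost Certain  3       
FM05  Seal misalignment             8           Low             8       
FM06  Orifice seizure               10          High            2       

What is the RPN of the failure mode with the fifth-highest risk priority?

80

RPN = Severity × Occurrence × Detection:
  FM01: 9 × 6 × 10 = 540
  FM02: 2 × 8 × 10 = 160
  FM03: 5 × 9 × 8 = 360
  FM04: 3 × 9 × 1 = 27
  FM05: 8 × 8 × 8 = 512
  FM06: 2 × 10 × 4 = 80
Sorted descending: 540, 512, 360, 160, 80, 27.
The fifth-highest RPN is 80 (FM06).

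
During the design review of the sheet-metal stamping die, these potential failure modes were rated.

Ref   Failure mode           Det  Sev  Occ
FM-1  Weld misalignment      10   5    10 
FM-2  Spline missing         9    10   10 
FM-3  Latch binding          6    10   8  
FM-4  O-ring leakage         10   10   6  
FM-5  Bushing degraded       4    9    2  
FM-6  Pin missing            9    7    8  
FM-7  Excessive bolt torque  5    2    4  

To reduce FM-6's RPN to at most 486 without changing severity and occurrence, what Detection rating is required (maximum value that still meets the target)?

FM-6: S=7, O=8, D=9 → current RPN = 504.
Fixed product = 56. Need 56 × D ≤ 486, so D ≤ 486/56 = 8.68.
Maximum integer Detection rating = 8 (gives RPN 448; D=9 would give 504 > 486).

8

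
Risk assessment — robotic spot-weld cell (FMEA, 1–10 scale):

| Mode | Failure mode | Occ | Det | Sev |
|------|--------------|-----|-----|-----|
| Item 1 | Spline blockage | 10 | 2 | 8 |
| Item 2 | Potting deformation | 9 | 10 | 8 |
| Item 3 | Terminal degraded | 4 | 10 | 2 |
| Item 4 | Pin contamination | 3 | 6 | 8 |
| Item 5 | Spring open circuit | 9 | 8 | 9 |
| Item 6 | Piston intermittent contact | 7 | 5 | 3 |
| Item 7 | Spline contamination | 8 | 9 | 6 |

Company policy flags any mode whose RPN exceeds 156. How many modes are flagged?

RPN = Severity × Occurrence × Detection:
  Item 1: 8 × 10 × 2 = 160
  Item 2: 8 × 9 × 10 = 720
  Item 3: 2 × 4 × 10 = 80
  Item 4: 8 × 3 × 6 = 144
  Item 5: 9 × 9 × 8 = 648
  Item 6: 3 × 7 × 5 = 105
  Item 7: 6 × 8 × 9 = 432
Modes with RPN > 156: Item 1 (160), Item 2 (720), Item 5 (648), Item 7 (432) → 4.

4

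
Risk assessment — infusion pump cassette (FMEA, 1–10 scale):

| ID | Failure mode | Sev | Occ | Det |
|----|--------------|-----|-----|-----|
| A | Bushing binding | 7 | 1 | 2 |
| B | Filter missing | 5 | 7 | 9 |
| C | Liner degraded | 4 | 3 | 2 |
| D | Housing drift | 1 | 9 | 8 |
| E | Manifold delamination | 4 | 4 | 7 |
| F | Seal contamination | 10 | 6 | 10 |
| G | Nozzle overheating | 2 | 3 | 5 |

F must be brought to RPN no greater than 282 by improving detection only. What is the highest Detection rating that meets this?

4

F: S=10, O=6, D=10 → current RPN = 600.
Fixed product = 60. Need 60 × D ≤ 282, so D ≤ 282/60 = 4.70.
Maximum integer Detection rating = 4 (gives RPN 240; D=5 would give 300 > 282).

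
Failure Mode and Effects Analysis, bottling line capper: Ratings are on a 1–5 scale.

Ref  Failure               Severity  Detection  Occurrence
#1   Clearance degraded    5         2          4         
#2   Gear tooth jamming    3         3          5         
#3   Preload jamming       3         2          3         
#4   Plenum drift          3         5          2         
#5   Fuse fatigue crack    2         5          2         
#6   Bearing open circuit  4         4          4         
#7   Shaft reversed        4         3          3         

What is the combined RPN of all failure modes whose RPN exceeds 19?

RPN = Severity × Occurrence × Detection:
  #1: 5 × 4 × 2 = 40
  #2: 3 × 5 × 3 = 45
  #3: 3 × 3 × 2 = 18
  #4: 3 × 2 × 5 = 30
  #5: 2 × 2 × 5 = 20
  #6: 4 × 4 × 4 = 64
  #7: 4 × 3 × 3 = 36
RPN > 19: #1 (40), #2 (45), #4 (30), #5 (20), #6 (64), #7 (36).
Sum: 40 + 45 + 30 + 20 + 64 + 36 = 235.

235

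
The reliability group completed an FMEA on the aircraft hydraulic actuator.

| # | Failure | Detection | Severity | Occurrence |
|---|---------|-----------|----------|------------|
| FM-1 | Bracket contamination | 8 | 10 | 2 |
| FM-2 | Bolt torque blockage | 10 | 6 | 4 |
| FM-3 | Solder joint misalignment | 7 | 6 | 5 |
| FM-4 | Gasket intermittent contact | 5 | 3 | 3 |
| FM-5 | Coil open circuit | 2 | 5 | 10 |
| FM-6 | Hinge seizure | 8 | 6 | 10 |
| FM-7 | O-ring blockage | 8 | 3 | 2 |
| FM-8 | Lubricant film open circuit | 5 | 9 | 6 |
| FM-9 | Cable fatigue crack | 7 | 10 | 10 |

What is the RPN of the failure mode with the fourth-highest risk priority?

RPN = Severity × Occurrence × Detection:
  FM-1: 10 × 2 × 8 = 160
  FM-2: 6 × 4 × 10 = 240
  FM-3: 6 × 5 × 7 = 210
  FM-4: 3 × 3 × 5 = 45
  FM-5: 5 × 10 × 2 = 100
  FM-6: 6 × 10 × 8 = 480
  FM-7: 3 × 2 × 8 = 48
  FM-8: 9 × 6 × 5 = 270
  FM-9: 10 × 10 × 7 = 700
Sorted descending: 700, 480, 270, 240, 210, 160, 100, 48, 45.
The fourth-highest RPN is 240 (FM-2).

240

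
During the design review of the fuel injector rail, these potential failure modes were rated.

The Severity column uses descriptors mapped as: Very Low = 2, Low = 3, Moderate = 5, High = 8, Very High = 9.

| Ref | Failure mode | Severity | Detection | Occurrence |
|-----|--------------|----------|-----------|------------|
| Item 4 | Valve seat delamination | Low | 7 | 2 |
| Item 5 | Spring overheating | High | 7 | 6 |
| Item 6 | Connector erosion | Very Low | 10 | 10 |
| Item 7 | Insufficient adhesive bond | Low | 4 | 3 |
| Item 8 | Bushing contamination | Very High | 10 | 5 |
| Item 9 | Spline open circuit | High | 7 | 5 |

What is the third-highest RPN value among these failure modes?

RPN = Severity × Occurrence × Detection:
  Item 4: 3 × 2 × 7 = 42
  Item 5: 8 × 6 × 7 = 336
  Item 6: 2 × 10 × 10 = 200
  Item 7: 3 × 3 × 4 = 36
  Item 8: 9 × 5 × 10 = 450
  Item 9: 8 × 5 × 7 = 280
Sorted descending: 450, 336, 280, 200, 42, 36.
The third-highest RPN is 280 (Item 9).

280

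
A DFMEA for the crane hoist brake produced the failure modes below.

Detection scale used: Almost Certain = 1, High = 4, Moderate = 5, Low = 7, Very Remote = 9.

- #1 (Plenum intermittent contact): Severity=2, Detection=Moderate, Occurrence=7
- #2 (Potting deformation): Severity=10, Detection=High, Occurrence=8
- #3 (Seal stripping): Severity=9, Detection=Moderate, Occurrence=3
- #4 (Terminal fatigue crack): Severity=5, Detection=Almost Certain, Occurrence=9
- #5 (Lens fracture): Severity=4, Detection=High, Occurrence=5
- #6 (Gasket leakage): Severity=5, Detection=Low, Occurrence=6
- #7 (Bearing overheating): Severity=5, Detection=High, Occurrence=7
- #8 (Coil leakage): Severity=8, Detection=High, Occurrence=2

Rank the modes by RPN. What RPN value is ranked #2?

RPN = Severity × Occurrence × Detection:
  #1: 2 × 7 × 5 = 70
  #2: 10 × 8 × 4 = 320
  #3: 9 × 3 × 5 = 135
  #4: 5 × 9 × 1 = 45
  #5: 4 × 5 × 4 = 80
  #6: 5 × 6 × 7 = 210
  #7: 5 × 7 × 4 = 140
  #8: 8 × 2 × 4 = 64
Sorted descending: 320, 210, 140, 135, 80, 70, 64, 45.
The second-highest RPN is 210 (#6).

210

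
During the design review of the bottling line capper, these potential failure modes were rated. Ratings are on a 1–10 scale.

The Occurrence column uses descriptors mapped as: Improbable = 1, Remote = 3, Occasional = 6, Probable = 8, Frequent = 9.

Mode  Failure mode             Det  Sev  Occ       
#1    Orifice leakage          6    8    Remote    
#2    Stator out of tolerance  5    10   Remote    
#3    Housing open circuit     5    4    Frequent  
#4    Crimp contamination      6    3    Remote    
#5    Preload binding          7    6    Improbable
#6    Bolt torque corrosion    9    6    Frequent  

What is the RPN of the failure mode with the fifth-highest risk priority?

RPN = Severity × Occurrence × Detection:
  #1: 8 × 3 × 6 = 144
  #2: 10 × 3 × 5 = 150
  #3: 4 × 9 × 5 = 180
  #4: 3 × 3 × 6 = 54
  #5: 6 × 1 × 7 = 42
  #6: 6 × 9 × 9 = 486
Sorted descending: 486, 180, 150, 144, 54, 42.
The fifth-highest RPN is 54 (#4).

54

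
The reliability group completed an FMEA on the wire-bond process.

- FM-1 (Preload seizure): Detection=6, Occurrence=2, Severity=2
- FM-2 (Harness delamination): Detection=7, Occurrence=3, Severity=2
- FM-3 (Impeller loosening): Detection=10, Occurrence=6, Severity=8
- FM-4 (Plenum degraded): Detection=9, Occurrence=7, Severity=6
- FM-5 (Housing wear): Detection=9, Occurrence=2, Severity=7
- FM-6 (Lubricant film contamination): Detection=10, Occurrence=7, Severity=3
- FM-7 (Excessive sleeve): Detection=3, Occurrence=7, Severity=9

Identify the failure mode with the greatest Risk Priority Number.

FM-3

RPN = Severity × Occurrence × Detection:
  FM-1: 2 × 2 × 6 = 24
  FM-2: 2 × 3 × 7 = 42
  FM-3: 8 × 6 × 10 = 480
  FM-4: 6 × 7 × 9 = 378
  FM-5: 7 × 2 × 9 = 126
  FM-6: 3 × 7 × 10 = 210
  FM-7: 9 × 7 × 3 = 189
Highest RPN is 480 → FM-3.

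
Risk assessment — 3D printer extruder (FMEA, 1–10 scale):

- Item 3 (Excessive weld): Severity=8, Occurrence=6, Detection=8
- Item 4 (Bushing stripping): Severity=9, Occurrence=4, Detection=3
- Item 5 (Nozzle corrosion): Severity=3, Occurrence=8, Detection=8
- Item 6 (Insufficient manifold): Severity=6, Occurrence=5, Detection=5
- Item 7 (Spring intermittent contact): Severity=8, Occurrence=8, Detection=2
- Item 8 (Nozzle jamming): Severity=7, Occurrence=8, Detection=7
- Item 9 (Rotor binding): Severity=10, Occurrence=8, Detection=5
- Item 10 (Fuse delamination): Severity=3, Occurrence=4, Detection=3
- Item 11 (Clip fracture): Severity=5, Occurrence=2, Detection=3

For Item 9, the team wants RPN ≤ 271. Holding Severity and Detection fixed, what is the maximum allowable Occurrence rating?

Item 9: S=10, O=8, D=5 → current RPN = 400.
Fixed product = 50. Need 50 × O ≤ 271, so O ≤ 271/50 = 5.42.
Maximum integer Occurrence rating = 5 (gives RPN 250; O=6 would give 300 > 271).

5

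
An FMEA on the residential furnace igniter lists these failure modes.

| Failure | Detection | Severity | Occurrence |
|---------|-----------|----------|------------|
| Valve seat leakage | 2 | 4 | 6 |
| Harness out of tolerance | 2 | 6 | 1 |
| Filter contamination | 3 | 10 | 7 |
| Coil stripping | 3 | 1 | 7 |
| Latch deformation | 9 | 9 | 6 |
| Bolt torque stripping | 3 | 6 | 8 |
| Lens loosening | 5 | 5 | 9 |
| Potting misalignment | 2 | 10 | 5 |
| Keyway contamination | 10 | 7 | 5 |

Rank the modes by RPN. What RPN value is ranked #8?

21

RPN = Severity × Occurrence × Detection:
  Valve seat leakage: 4 × 6 × 2 = 48
  Harness out of tolerance: 6 × 1 × 2 = 12
  Filter contamination: 10 × 7 × 3 = 210
  Coil stripping: 1 × 7 × 3 = 21
  Latch deformation: 9 × 6 × 9 = 486
  Bolt torque stripping: 6 × 8 × 3 = 144
  Lens loosening: 5 × 9 × 5 = 225
  Potting misalignment: 10 × 5 × 2 = 100
  Keyway contamination: 7 × 5 × 10 = 350
Sorted descending: 486, 350, 225, 210, 144, 100, 48, 21, 12.
The eighth-highest RPN is 21 (Coil stripping).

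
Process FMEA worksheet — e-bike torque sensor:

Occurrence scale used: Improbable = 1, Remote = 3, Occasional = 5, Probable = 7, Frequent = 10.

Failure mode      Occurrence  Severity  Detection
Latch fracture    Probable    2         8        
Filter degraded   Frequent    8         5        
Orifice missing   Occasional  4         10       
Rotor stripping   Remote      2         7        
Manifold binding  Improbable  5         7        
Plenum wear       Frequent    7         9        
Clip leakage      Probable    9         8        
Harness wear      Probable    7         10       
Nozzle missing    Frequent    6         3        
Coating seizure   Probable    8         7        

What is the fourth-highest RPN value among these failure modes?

RPN = Severity × Occurrence × Detection:
  Latch fracture: 2 × 7 × 8 = 112
  Filter degraded: 8 × 10 × 5 = 400
  Orifice missing: 4 × 5 × 10 = 200
  Rotor stripping: 2 × 3 × 7 = 42
  Manifold binding: 5 × 1 × 7 = 35
  Plenum wear: 7 × 10 × 9 = 630
  Clip leakage: 9 × 7 × 8 = 504
  Harness wear: 7 × 7 × 10 = 490
  Nozzle missing: 6 × 10 × 3 = 180
  Coating seizure: 8 × 7 × 7 = 392
Sorted descending: 630, 504, 490, 400, 392, 200, 180, 112, 42, 35.
The fourth-highest RPN is 400 (Filter degraded).

400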